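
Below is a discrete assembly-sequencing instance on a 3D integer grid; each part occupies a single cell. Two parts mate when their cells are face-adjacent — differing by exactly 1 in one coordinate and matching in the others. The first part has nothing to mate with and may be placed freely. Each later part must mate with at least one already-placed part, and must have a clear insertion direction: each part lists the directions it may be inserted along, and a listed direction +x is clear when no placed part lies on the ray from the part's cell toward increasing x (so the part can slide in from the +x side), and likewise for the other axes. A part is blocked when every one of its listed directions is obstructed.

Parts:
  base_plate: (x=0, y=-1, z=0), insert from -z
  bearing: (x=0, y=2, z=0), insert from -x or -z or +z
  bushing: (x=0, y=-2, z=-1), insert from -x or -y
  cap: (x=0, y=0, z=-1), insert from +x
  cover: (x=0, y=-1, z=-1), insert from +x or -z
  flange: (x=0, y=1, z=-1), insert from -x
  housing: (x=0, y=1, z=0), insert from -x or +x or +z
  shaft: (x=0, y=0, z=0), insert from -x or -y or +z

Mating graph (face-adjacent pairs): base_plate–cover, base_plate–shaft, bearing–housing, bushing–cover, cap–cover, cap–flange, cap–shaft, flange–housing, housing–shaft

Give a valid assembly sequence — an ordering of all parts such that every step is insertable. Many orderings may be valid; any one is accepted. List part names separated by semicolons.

1. cap@(0, 0, -1) [+x clear] — {cap}
2. flange@(0, 1, -1) [-x clear] — {cap, flange}
3. housing@(0, 1, 0) [-x clear] — {cap, flange, housing}
4. bearing@(0, 2, 0) [-x clear] — {bearing, cap, flange, housing}
5. shaft@(0, 0, 0) [-x clear] — {bearing, cap, flange, housing, shaft}
6. base_plate@(0, -1, 0) [-z clear] — {base_plate, bearing, cap, flange, housing, shaft}
7. cover@(0, -1, -1) [+x clear] — {base_plate, bearing, cap, cover, flange, housing, shaft}
8. bushing@(0, -2, -1) [-x clear] — {base_plate, bearing, bushing, cap, cover, flange, housing, shaft}

cap; flange; housing; bearing; shaft; base_plate; cover; bushing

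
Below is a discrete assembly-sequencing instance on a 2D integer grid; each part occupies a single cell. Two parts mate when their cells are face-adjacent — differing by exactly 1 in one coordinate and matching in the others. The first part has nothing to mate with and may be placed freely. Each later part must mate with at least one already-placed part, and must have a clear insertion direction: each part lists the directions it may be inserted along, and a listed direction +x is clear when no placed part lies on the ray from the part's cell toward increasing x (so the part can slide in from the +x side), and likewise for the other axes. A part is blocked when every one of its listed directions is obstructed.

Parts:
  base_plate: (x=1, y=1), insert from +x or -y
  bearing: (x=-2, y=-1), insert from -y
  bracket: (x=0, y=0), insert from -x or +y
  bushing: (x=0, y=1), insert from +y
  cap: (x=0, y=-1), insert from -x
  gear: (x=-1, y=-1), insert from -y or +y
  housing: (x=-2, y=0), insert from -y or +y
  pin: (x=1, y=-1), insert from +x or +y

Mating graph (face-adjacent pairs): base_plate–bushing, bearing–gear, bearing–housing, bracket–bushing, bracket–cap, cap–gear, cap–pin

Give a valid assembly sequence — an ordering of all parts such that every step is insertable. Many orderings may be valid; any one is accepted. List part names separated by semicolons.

base_plate; bushing; bracket; cap; pin; gear; bearing; housing

1. base_plate@(1, 1) [+x clear] — {base_plate}
2. bushing@(0, 1) [+y clear] — {base_plate, bushing}
3. bracket@(0, 0) [-x clear] — {base_plate, bracket, bushing}
4. cap@(0, -1) [-x clear] — {base_plate, bracket, bushing, cap}
5. pin@(1, -1) [+x clear] — {base_plate, bracket, bushing, cap, pin}
6. gear@(-1, -1) [-y clear] — {base_plate, bracket, bushing, cap, gear, pin}
7. bearing@(-2, -1) [-y clear] — {base_plate, bearing, bracket, bushing, cap, gear, pin}
8. housing@(-2, 0) [+y clear] — {base_plate, bearing, bracket, bushing, cap, gear, housing, pin}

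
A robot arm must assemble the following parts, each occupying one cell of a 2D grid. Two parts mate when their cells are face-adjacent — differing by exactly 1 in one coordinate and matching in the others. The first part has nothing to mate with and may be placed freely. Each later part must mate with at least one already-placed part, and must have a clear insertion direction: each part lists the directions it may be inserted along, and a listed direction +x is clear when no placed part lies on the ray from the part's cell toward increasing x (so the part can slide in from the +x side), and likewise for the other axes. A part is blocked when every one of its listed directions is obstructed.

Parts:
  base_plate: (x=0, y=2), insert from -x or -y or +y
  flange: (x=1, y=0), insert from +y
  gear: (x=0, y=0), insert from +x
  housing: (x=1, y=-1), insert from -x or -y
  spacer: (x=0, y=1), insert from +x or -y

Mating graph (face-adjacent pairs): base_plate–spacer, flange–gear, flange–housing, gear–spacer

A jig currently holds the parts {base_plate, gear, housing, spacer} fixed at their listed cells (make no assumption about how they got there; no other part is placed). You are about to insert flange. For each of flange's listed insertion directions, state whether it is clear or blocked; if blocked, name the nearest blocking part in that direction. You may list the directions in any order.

+y: ray from flange(1, 0) has no placed part ⇒ clear

+y: clear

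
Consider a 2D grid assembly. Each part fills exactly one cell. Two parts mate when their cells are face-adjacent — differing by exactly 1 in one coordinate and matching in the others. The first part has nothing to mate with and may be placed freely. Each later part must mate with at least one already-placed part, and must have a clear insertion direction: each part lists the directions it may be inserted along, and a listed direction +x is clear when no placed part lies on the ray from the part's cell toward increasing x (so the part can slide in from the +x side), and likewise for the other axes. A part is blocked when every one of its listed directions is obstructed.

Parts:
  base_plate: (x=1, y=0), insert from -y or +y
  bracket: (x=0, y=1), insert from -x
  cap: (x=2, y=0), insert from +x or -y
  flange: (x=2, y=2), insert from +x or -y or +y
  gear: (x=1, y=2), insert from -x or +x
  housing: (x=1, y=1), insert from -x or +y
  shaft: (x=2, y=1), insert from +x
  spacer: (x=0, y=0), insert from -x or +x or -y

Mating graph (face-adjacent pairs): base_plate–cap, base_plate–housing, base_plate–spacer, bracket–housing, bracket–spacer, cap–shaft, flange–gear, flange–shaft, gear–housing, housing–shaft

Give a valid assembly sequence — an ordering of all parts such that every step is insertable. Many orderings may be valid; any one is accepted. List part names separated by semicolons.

1. shaft@(2, 1) [+x clear] — {shaft}
2. flange@(2, 2) [+x clear] — {flange, shaft}
3. gear@(1, 2) [-x clear] — {flange, gear, shaft}
4. housing@(1, 1) [-x clear] — {flange, gear, housing, shaft}
5. bracket@(0, 1) [-x clear] — {bracket, flange, gear, housing, shaft}
6. spacer@(0, 0) [-x clear] — {bracket, flange, gear, housing, shaft, spacer}
7. base_plate@(1, 0) [-y clear] — {base_plate, bracket, flange, gear, housing, shaft, spacer}
8. cap@(2, 0) [+x clear] — {base_plate, bracket, cap, flange, gear, housing, shaft, spacer}

shaft; flange; gear; housing; bracket; spacer; base_plate; cap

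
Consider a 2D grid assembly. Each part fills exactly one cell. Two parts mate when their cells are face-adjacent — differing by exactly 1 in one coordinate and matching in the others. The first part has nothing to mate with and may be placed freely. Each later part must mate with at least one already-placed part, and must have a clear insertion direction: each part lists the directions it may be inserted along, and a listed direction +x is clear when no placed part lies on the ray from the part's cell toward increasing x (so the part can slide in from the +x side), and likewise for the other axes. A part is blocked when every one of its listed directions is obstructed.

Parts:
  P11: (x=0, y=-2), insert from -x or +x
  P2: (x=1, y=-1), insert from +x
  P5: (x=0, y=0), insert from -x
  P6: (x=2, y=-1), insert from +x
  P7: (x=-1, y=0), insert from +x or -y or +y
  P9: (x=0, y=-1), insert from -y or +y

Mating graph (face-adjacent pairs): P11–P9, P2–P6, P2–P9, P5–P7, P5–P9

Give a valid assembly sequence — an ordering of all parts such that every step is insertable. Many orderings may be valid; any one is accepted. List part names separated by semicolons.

1. P5@(0, 0) [-x clear] — {P5}
2. P7@(-1, 0) [-y clear] — {P5, P7}
3. P9@(0, -1) [-y clear] — {P5, P7, P9}
4. P2@(1, -1) [+x clear] — {P2, P5, P7, P9}
5. P6@(2, -1) [+x clear] — {P2, P5, P6, P7, P9}
6. P11@(0, -2) [-x clear] — {P11, P2, P5, P6, P7, P9}

P5; P7; P9; P2; P6; P11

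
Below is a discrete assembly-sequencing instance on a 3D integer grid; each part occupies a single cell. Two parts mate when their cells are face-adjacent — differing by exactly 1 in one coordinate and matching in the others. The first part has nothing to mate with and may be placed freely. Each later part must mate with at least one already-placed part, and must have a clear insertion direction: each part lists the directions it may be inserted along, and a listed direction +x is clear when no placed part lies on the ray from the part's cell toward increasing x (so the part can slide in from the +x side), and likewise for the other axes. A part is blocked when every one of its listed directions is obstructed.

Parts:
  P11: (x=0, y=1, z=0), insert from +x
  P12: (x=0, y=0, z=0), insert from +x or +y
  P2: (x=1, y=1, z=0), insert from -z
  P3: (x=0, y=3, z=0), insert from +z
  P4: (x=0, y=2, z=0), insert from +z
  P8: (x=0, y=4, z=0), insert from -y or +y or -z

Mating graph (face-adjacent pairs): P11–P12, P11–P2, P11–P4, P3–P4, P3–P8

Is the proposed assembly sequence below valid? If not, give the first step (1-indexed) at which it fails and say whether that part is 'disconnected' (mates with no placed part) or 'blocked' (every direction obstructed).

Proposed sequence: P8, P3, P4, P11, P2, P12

1. P8@(0, 4, 0) [-y clear] — {P8}
2. P3@(0, 3, 0) [+z clear] — {P3, P8}
3. P4@(0, 2, 0) [+z clear] — {P3, P4, P8}
4. P11@(0, 1, 0) [+x clear] — {P11, P3, P4, P8}
5. P2@(1, 1, 0) [-z clear] — {P11, P2, P3, P4, P8}
6. P12@(0, 0, 0) [+x clear] — {P11, P12, P2, P3, P4, P8}

Valid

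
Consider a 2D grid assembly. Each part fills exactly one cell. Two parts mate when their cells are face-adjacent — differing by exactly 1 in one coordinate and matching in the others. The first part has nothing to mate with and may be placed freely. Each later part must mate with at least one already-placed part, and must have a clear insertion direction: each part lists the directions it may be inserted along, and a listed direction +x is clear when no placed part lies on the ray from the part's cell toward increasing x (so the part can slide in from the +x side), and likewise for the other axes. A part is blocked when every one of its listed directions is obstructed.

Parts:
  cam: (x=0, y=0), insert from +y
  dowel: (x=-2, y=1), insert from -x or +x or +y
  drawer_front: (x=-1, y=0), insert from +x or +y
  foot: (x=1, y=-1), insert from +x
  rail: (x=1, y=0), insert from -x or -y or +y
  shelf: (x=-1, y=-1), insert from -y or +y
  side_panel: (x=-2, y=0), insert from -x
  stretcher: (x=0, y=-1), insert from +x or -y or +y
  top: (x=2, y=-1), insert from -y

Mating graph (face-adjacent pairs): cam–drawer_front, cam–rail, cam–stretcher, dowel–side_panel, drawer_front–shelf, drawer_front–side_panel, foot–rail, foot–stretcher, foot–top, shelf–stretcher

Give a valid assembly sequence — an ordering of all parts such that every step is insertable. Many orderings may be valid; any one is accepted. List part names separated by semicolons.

1. cam@(0, 0) [+y clear] — {cam}
2. drawer_front@(-1, 0) [+y clear] — {cam, drawer_front}
3. side_panel@(-2, 0) [-x clear] — {cam, drawer_front, side_panel}
4. shelf@(-1, -1) [-y clear] — {cam, drawer_front, shelf, side_panel}
5. rail@(1, 0) [-y clear] — {cam, drawer_front, rail, shelf, side_panel}
6. foot@(1, -1) [+x clear] — {cam, drawer_front, foot, rail, shelf, side_panel}
7. stretcher@(0, -1) [-y clear] — {cam, drawer_front, foot, rail, shelf, side_panel, stretcher}
8. dowel@(-2, 1) [-x clear] — {cam, dowel, drawer_front, foot, rail, shelf, side_panel, stretcher}
9. top@(2, -1) [-y clear] — {cam, dowel, drawer_front, foot, rail, shelf, side_panel, stretcher, top}

cam; drawer_front; side_panel; shelf; rail; foot; stretcher; dowel; top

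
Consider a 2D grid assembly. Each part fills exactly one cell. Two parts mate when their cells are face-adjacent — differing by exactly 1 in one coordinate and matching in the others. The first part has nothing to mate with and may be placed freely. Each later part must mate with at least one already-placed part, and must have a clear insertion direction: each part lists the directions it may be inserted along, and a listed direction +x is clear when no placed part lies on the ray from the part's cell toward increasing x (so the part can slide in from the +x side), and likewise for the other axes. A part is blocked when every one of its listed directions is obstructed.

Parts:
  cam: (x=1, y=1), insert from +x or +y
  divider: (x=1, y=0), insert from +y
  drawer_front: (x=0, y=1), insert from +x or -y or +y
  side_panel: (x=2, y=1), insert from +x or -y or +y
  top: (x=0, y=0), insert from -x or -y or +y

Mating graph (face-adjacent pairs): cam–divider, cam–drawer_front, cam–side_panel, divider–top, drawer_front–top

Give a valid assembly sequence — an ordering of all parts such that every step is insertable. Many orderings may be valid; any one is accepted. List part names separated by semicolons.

1. drawer_front@(0, 1) [+x clear] — {drawer_front}
2. top@(0, 0) [-x clear] — {drawer_front, top}
3. divider@(1, 0) [+y clear] — {divider, drawer_front, top}
4. cam@(1, 1) [+x clear] — {cam, divider, drawer_front, top}
5. side_panel@(2, 1) [+x clear] — {cam, divider, drawer_front, side_panel, top}

drawer_front; top; divider; cam; side_panel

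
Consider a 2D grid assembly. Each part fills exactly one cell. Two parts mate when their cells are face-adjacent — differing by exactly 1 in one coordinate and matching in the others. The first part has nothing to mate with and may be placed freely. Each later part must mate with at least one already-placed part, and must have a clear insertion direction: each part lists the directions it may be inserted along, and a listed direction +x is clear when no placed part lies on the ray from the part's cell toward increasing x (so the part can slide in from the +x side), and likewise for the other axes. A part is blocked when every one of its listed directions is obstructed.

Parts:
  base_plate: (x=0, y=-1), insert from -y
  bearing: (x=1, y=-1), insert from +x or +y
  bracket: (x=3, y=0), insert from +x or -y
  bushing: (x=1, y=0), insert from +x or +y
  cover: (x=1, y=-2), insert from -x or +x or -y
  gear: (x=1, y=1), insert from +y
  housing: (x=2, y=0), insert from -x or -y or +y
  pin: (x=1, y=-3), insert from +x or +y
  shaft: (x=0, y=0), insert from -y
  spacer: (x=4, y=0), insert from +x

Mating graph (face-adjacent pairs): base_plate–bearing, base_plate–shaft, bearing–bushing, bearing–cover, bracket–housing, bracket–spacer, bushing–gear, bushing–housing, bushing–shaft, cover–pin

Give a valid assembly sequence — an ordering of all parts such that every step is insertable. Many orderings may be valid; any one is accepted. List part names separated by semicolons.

1. cover@(1, -2) [-x clear] — {cover}
2. bearing@(1, -1) [+x clear] — {bearing, cover}
3. bushing@(1, 0) [+x clear] — {bearing, bushing, cover}
4. shaft@(0, 0) [-y clear] — {bearing, bushing, cover, shaft}
5. housing@(2, 0) [-y clear] — {bearing, bushing, cover, housing, shaft}
6. bracket@(3, 0) [+x clear] — {bearing, bracket, bushing, cover, housing, shaft}
7. base_plate@(0, -1) [-y clear] — {base_plate, bearing, bracket, bushing, cover, housing, shaft}
8. gear@(1, 1) [+y clear] — {base_plate, bearing, bracket, bushing, cover, gear, housing, shaft}
9. pin@(1, -3) [+x clear] — {base_plate, bearing, bracket, bushing, cover, gear, housing, pin, shaft}
10. spacer@(4, 0) [+x clear] — {base_plate, bearing, bracket, bushing, cover, gear, housing, pin, shaft, spacer}

cover; bearing; bushing; shaft; housing; bracket; base_plate; gear; pin; spacer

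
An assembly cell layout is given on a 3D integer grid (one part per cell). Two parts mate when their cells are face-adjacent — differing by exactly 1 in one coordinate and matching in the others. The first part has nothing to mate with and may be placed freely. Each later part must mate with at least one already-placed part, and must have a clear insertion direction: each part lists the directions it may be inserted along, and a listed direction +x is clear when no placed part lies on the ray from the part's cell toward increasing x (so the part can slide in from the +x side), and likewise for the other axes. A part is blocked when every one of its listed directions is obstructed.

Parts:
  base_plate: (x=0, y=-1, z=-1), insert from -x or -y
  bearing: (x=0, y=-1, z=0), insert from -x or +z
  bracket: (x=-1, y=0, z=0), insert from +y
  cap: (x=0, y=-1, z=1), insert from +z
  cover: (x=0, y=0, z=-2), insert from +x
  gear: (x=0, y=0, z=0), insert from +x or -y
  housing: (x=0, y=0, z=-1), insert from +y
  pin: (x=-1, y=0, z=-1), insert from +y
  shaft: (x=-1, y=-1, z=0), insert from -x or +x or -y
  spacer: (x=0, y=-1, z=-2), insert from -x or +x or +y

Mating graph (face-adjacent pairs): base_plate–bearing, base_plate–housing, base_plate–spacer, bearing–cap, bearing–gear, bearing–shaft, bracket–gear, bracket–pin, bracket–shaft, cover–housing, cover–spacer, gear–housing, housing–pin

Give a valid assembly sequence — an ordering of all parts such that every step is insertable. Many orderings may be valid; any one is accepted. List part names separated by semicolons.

base_plate; housing; gear; bracket; shaft; pin; cover; bearing; cap; spacer

1. base_plate@(0, -1, -1) [-x clear] — {base_plate}
2. housing@(0, 0, -1) [+y clear] — {base_plate, housing}
3. gear@(0, 0, 0) [+x clear] — {base_plate, gear, housing}
4. bracket@(-1, 0, 0) [+y clear] — {base_plate, bracket, gear, housing}
5. shaft@(-1, -1, 0) [-x clear] — {base_plate, bracket, gear, housing, shaft}
6. pin@(-1, 0, -1) [+y clear] — {base_plate, bracket, gear, housing, pin, shaft}
7. cover@(0, 0, -2) [+x clear] — {base_plate, bracket, cover, gear, housing, pin, shaft}
8. bearing@(0, -1, 0) [+z clear] — {base_plate, bearing, bracket, cover, gear, housing, pin, shaft}
9. cap@(0, -1, 1) [+z clear] — {base_plate, bearing, bracket, cap, cover, gear, housing, pin, shaft}
10. spacer@(0, -1, -2) [-x clear] — {base_plate, bearing, bracket, cap, cover, gear, housing, pin, shaft, spacer}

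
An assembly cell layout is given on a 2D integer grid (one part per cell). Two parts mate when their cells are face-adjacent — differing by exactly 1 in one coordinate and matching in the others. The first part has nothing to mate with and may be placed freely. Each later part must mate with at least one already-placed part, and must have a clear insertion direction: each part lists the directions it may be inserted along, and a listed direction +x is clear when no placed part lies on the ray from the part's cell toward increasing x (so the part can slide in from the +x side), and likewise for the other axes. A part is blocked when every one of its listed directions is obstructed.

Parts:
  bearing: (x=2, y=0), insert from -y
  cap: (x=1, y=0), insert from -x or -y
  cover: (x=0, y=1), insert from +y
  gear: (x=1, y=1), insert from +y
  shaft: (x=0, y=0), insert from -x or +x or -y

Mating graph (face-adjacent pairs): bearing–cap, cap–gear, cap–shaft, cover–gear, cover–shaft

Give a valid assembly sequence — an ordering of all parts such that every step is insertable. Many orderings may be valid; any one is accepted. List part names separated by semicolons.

1. shaft@(0, 0) [-x clear] — {shaft}
2. cover@(0, 1) [+y clear] — {cover, shaft}
3. gear@(1, 1) [+y clear] — {cover, gear, shaft}
4. cap@(1, 0) [-y clear] — {cap, cover, gear, shaft}
5. bearing@(2, 0) [-y clear] — {bearing, cap, cover, gear, shaft}

shaft; cover; gear; cap; bearing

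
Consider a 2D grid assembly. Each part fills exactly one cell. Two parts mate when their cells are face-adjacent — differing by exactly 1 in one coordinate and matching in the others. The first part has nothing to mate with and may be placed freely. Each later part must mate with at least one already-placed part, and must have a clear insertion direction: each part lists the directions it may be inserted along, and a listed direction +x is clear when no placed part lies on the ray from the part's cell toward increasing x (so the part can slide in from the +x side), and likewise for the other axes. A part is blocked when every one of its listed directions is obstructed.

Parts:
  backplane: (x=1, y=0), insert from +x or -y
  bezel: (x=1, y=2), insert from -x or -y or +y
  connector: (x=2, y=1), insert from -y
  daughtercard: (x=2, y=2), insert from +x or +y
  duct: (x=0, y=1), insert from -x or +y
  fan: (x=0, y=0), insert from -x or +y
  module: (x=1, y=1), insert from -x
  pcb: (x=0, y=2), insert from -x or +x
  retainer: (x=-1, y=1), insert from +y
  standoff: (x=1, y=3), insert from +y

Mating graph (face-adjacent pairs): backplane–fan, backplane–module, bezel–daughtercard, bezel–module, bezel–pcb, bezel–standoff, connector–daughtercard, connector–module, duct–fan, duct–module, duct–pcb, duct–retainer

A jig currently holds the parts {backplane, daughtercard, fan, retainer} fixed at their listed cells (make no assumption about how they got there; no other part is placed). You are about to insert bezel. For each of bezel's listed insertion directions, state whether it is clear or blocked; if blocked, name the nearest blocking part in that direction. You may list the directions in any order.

-x: ray from bezel(1, 2) has no placed part ⇒ clear
-y: nearest on ray is backplane@(1, 0) ⇒ blocked
+y: ray from bezel(1, 2) has no placed part ⇒ clear

+y: clear; -x: clear; -y: blocked by backplane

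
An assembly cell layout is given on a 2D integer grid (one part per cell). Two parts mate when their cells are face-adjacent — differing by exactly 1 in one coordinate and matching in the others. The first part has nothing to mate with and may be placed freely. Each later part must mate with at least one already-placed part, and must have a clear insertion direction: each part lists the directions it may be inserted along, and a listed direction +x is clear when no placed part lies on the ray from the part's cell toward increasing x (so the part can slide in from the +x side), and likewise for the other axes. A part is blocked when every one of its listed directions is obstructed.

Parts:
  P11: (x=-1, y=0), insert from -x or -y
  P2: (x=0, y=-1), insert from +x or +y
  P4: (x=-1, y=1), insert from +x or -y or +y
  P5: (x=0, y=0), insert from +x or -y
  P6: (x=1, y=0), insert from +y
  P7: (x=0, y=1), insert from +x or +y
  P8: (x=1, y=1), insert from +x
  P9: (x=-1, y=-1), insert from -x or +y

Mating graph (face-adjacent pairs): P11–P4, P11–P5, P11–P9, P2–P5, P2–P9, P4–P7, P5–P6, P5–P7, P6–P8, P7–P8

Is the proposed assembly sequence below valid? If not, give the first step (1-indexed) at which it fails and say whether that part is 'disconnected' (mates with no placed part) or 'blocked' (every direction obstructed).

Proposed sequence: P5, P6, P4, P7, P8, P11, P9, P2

1. P5@(0, 0) [+x clear] — {P5}
2. P6@(1, 0) [+y clear] — {P5, P6}
3. P4@(-1, 1) — no placed neighbour ⇒ disconnected

Invalid at step 3 (disconnected)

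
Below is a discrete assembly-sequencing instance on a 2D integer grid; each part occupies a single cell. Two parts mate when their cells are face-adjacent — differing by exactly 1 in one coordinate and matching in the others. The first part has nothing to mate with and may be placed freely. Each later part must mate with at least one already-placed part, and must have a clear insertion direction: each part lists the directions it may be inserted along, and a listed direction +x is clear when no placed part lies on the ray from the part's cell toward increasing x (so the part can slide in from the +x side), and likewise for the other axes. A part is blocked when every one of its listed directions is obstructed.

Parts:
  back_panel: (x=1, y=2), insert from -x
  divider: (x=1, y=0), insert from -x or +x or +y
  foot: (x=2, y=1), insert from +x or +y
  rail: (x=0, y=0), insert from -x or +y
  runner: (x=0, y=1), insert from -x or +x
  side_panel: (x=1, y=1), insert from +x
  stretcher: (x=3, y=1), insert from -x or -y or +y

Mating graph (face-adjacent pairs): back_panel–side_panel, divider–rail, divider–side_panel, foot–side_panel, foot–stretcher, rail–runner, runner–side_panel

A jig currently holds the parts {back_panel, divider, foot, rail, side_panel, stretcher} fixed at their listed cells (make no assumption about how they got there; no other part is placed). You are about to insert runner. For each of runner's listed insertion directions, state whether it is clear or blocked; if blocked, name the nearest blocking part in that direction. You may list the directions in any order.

-x: ray from runner(0, 1) has no placed part ⇒ clear
+x: nearest on ray is side_panel@(1, 1) ⇒ blocked

+x: blocked by side_panel; -x: clear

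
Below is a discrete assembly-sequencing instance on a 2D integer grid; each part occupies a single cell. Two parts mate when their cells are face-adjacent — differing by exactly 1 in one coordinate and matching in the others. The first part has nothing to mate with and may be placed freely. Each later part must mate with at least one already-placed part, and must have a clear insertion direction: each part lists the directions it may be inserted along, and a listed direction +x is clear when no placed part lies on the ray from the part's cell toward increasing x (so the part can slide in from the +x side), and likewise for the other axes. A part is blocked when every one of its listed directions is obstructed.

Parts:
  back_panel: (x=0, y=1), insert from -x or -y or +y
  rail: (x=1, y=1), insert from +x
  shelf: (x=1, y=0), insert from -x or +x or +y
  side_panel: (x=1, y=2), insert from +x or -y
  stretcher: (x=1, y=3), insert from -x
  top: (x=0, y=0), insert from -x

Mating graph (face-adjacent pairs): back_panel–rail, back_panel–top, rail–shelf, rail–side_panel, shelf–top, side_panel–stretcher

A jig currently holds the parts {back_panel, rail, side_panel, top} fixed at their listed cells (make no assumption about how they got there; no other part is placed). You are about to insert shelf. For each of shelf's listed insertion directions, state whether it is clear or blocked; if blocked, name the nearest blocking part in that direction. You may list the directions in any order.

+x: clear; +y: blocked by rail; -x: blocked by top

-x: nearest on ray is top@(0, 0) ⇒ blocked
+x: ray from shelf(1, 0) has no placed part ⇒ clear
+y: nearest on ray is rail@(1, 1) ⇒ blocked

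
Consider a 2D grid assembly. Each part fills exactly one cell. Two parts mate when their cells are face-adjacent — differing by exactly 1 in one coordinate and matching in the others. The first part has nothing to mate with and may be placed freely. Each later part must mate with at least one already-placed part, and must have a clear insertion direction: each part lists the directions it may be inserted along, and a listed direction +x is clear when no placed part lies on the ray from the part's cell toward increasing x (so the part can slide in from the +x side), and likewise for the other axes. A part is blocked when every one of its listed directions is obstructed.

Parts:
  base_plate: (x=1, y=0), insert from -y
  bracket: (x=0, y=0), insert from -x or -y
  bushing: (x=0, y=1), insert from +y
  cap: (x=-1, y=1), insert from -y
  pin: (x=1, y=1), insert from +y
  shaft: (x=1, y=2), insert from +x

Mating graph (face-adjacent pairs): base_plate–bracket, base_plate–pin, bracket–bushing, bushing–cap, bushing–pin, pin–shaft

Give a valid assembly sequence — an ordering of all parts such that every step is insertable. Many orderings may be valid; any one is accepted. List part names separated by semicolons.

1. bracket@(0, 0) [-x clear] — {bracket}
2. bushing@(0, 1) [+y clear] — {bracket, bushing}
3. cap@(-1, 1) [-y clear] — {bracket, bushing, cap}
4. pin@(1, 1) [+y clear] — {bracket, bushing, cap, pin}
5. shaft@(1, 2) [+x clear] — {bracket, bushing, cap, pin, shaft}
6. base_plate@(1, 0) [-y clear] — {base_plate, bracket, bushing, cap, pin, shaft}

bracket; bushing; cap; pin; shaft; base_plate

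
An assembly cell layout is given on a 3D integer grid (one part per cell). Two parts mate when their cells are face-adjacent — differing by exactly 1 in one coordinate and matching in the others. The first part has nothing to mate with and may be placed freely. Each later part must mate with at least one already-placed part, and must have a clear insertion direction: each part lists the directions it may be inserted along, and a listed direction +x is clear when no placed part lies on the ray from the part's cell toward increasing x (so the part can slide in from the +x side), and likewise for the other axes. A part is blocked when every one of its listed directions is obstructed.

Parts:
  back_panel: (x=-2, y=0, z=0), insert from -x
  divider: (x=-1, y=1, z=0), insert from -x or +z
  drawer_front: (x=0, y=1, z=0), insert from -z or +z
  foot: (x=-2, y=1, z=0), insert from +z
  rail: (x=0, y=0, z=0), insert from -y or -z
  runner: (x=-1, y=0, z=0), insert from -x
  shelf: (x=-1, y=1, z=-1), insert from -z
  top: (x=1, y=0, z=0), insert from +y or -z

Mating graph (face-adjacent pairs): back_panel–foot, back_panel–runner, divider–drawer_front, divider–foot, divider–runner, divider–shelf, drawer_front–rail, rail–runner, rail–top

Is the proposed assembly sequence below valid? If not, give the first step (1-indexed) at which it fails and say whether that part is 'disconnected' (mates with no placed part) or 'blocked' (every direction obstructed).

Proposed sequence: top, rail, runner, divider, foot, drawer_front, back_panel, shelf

1. top@(1, 0, 0) [+y clear] — {top}
2. rail@(0, 0, 0) [-y clear] — {rail, top}
3. runner@(-1, 0, 0) [-x clear] — {rail, runner, top}
4. divider@(-1, 1, 0) [-x clear] — {divider, rail, runner, top}
5. foot@(-2, 1, 0) [+z clear] — {divider, foot, rail, runner, top}
6. drawer_front@(0, 1, 0) [-z clear] — {divider, drawer_front, foot, rail, runner, top}
7. back_panel@(-2, 0, 0) [-x clear] — {back_panel, divider, drawer_front, foot, rail, runner, top}
8. shelf@(-1, 1, -1) [-z clear] — {back_panel, divider, drawer_front, foot, rail, runner, shelf, top}

Valid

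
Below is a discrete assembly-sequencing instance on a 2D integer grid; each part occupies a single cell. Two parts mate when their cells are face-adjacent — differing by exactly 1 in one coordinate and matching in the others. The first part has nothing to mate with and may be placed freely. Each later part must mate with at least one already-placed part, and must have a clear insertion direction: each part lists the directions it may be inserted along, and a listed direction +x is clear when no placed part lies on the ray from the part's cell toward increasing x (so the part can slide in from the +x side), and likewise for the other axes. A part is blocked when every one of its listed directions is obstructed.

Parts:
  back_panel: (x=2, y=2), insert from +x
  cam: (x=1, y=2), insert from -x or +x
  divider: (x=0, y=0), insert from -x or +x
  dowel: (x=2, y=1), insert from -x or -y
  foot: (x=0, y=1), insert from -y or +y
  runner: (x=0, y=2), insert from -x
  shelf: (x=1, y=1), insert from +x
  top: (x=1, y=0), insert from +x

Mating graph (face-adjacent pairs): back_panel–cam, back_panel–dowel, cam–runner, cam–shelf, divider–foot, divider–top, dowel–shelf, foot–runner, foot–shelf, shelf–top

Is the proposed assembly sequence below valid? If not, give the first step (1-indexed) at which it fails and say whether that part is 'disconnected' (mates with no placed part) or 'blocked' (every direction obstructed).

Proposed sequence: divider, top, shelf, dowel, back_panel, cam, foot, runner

Valid

1. divider@(0, 0) [-x clear] — {divider}
2. top@(1, 0) [+x clear] — {divider, top}
3. shelf@(1, 1) [+x clear] — {divider, shelf, top}
4. dowel@(2, 1) [-y clear] — {divider, dowel, shelf, top}
5. back_panel@(2, 2) [+x clear] — {back_panel, divider, dowel, shelf, top}
6. cam@(1, 2) [-x clear] — {back_panel, cam, divider, dowel, shelf, top}
7. foot@(0, 1) [+y clear] — {back_panel, cam, divider, dowel, foot, shelf, top}
8. runner@(0, 2) [-x clear] — {back_panel, cam, divider, dowel, foot, runner, shelf, top}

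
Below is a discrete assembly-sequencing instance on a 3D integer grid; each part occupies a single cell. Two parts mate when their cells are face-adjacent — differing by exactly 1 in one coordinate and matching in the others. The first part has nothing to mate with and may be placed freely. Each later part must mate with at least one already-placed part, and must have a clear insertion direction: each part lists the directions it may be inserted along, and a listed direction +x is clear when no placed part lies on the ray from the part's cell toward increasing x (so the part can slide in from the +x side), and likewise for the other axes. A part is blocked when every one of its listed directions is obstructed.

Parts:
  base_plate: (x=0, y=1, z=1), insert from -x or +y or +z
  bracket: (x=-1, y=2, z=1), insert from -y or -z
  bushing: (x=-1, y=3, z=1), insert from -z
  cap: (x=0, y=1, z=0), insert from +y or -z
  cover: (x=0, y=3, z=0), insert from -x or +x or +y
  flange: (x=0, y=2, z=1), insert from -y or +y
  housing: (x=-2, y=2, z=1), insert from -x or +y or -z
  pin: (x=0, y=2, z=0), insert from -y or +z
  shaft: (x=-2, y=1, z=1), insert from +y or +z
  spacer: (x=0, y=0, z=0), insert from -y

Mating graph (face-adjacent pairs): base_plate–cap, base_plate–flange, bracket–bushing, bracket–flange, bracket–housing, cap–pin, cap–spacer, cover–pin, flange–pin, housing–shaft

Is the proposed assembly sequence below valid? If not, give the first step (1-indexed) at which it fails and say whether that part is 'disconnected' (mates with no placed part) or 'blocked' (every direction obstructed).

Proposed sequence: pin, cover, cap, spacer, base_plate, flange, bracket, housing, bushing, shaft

1. pin@(0, 2, 0) [-y clear] — {pin}
2. cover@(0, 3, 0) [-x clear] — {cover, pin}
3. cap@(0, 1, 0) [-z clear] — {cap, cover, pin}
4. spacer@(0, 0, 0) [-y clear] — {cap, cover, pin, spacer}
5. base_plate@(0, 1, 1) [-x clear] — {base_plate, cap, cover, pin, spacer}
6. flange@(0, 2, 1) [+y clear] — {base_plate, cap, cover, flange, pin, spacer}
7. bracket@(-1, 2, 1) [-y clear] — {base_plate, bracket, cap, cover, flange, pin, spacer}
8. housing@(-2, 2, 1) [-x clear] — {base_plate, bracket, cap, cover, flange, housing, pin, spacer}
9. bushing@(-1, 3, 1) [-z clear] — {base_plate, bracket, bushing, cap, cover, flange, housing, pin, spacer}
10. shaft@(-2, 1, 1) [+z clear] — {base_plate, bracket, bushing, cap, cover, flange, housing, pin, shaft, spacer}

Valid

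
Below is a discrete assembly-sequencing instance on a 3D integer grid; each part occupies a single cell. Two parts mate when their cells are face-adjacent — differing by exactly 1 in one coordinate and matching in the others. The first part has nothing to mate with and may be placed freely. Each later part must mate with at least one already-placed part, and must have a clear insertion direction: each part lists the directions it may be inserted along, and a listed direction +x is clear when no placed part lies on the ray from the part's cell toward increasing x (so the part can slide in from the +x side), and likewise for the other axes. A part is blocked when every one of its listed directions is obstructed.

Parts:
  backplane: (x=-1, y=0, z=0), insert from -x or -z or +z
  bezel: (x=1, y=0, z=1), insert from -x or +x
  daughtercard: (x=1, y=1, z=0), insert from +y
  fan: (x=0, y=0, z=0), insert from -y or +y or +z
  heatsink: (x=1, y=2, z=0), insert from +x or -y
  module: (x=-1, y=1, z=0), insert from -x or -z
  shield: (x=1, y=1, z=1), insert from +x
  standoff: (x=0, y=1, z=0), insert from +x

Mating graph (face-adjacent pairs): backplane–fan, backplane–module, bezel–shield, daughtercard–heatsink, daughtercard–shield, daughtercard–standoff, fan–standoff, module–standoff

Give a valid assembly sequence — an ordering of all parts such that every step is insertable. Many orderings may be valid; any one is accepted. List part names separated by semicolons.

1. fan@(0, 0, 0) [-y clear] — {fan}
2. backplane@(-1, 0, 0) [-x clear] — {backplane, fan}
3. standoff@(0, 1, 0) [+x clear] — {backplane, fan, standoff}
4. module@(-1, 1, 0) [-x clear] — {backplane, fan, module, standoff}
5. daughtercard@(1, 1, 0) [+y clear] — {backplane, daughtercard, fan, module, standoff}
6. heatsink@(1, 2, 0) [+x clear] — {backplane, daughtercard, fan, heatsink, module, standoff}
7. shield@(1, 1, 1) [+x clear] — {backplane, daughtercard, fan, heatsink, module, shield, standoff}
8. bezel@(1, 0, 1) [-x clear] — {backplane, bezel, daughtercard, fan, heatsink, module, shield, standoff}

fan; backplane; standoff; module; daughtercard; heatsink; shield; bezel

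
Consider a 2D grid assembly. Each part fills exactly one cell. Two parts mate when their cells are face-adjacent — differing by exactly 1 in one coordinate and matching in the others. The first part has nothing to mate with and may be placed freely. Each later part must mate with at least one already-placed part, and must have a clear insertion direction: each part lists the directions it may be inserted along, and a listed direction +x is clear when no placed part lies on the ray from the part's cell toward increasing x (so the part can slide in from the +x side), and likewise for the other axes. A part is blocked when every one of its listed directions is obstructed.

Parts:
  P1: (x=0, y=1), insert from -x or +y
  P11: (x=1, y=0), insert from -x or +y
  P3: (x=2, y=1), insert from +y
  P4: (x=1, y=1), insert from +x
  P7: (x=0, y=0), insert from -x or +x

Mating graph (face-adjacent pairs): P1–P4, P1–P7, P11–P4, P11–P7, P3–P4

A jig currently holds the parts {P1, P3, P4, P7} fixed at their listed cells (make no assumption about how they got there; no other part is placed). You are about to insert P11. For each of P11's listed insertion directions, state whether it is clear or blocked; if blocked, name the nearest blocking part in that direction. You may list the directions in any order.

+y: blocked by P4; -x: blocked by P7

-x: nearest on ray is P7@(0, 0) ⇒ blocked
+y: nearest on ray is P4@(1, 1) ⇒ blocked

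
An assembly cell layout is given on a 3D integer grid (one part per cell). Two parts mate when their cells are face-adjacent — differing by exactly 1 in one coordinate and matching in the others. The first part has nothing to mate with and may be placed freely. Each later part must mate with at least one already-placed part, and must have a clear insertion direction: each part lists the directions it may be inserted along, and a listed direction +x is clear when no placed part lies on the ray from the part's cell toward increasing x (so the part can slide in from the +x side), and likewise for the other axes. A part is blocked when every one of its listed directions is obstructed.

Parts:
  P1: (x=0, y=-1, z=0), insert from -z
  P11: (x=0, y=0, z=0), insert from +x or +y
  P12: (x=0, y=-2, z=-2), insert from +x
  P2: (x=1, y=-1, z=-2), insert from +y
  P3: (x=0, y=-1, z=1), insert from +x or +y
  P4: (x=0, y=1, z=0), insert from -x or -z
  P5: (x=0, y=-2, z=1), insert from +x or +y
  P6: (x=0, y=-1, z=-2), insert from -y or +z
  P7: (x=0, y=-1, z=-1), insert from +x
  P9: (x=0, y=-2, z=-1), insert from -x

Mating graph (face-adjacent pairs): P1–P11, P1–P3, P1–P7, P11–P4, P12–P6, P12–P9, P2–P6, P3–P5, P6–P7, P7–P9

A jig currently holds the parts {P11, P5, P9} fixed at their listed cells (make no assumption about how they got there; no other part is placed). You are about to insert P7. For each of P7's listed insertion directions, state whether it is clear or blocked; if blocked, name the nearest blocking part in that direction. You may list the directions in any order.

+x: ray from P7(0, -1, -1) has no placed part ⇒ clear

+x: clear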